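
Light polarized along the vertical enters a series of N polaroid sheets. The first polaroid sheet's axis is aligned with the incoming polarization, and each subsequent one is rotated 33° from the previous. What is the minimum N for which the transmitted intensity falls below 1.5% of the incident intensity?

N = 13

First polarizer is aligned with the polarization: full transmission.
Each further stage multiplies by cos²(33°) = 0.7034.
After N polarizers: T = 0.7034^(N−1). Require T < 0.015 ⇒ N−1 > ln(0.015)/ln(0.7034) = 11.94, so N−1 ≥ 12 and N = 13.
Check: N=13 gives T = 0.01466 < 0.015; N=12 gives T = 0.02085.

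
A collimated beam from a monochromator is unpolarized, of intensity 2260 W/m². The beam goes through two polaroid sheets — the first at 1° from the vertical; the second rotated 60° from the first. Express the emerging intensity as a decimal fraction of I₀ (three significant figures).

I/I₀ ≈ 0.125

Unpolarized light through the first polarizer → I₁ = 2260 W/m²/2 = 1130 W/m², polarized at 1°.
I₂ = I₁ · cos²(60°) = 1130 · 0.25 = 282.5 W/m².
Transmitted fraction = 0.125.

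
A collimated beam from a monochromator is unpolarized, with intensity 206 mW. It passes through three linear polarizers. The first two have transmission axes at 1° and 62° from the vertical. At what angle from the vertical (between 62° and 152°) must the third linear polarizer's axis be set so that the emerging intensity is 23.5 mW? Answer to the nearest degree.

θ ≈ 72°

Unpolarized light through the first polarizer → I₁ = ½ I₀, now polarized at 1°.
I₂ = I₁ cos²(62° − 1°) = 0.5 I₀ · cos²(61°) = 0.1175 I₀.
Target fraction: 23.5 / 206 mW = 0.1141 of I₀.
Need I₃/I₀ = 0.1141, so cos²(θ − 62°) = 0.1141 / 0.1175 = 0.9707.
θ − 62° = arccos(√0.9707) = 9.9°, giving θ ≈ 62 + 9.9 = 71.9°.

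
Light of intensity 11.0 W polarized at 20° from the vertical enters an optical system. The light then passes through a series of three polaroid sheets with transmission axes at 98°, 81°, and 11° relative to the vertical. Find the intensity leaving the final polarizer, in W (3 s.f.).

I₁ = 11.0 W · cos²(78°) = 0.4755 W.
I₂ = I₁ · cos²(17°) = 0.4755 · 0.9145 = 0.4349 W.
I₃ = I₂ · cos²(70°) = 0.4349 · 0.117 = 0.05087 W.

I ≈ 0.0509 W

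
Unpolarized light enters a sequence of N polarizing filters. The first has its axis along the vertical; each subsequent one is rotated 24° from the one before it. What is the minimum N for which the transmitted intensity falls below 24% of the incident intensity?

First polarizer halves the unpolarized light: factor 1/2.
Each further stage multiplies by cos²(24°) = 0.8346.
After N polarizers: T = 0.5·0.8346^(N−1). Require T < 0.24 ⇒ N−1 > ln(0.24/0.5)/ln(0.8346) = 4.06, so N−1 ≥ 5 and N = 6.
Check: N=6 gives T = 0.2024 < 0.24; N=5 gives T = 0.2426.

N = 6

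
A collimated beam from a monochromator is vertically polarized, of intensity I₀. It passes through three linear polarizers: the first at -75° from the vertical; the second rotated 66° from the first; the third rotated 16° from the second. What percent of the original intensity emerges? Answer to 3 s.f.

≈ 1.02%

I₁ = I₀ cos²(-75° − 0°) = I₀ cos²(75°) = 0.06699 I₀.
I₂ = I₁ cos²(66°) = 0.06699 · 0.1654 I₀ = 0.01108 I₀.
I₃ = I₂ cos²(16°) = 0.01108 · 0.924 I₀ = 0.01024 I₀.
That is 1.024% of the incident intensity.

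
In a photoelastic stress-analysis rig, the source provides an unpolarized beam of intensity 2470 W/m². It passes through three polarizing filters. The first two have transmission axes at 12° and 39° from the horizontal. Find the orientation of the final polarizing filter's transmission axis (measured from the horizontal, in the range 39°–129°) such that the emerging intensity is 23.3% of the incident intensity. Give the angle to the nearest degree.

θ ≈ 79°

Unpolarized light through the first polarizer → I₁ = ½ I₀, now polarized at 12°.
I₂ = I₁ cos²(39° − 12°) = 0.5 I₀ · cos²(27°) = 0.3969 I₀.
Need I₃/I₀ = 0.233, so cos²(θ − 39°) = 0.233 / 0.3969 = 0.587.
θ − 39° = arccos(√0.587) = 40.0°, giving θ ≈ 39 + 40.0 = 79.0°.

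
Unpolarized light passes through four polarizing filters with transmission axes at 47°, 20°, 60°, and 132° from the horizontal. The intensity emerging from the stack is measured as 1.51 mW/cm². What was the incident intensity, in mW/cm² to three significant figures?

I₀ ≈ 67.9 mW/cm²

Unpolarized light through the first polarizer → I₁ = ½ I₀, now polarized at 47°.
I₂ = I₁ cos²(20° − 47°) = 0.5 I₀ · cos²(27°) = 0.3969 I₀.
I₃ = I₂ cos²(60° − 20°) = 0.3969 I₀ · cos²(40°) = 0.2329 I₀.
I₄ = I₃ cos²(132° − 60°) = 0.2329 I₀ · cos²(72°) = 0.02224 I₀.
So 1.51 mW/cm² = 0.02224 I₀, giving I₀ = 1.51/0.02224 = 67.88 mW/cm².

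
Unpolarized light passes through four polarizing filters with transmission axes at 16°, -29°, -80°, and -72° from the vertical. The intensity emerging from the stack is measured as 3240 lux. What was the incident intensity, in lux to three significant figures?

I₀ ≈ 3.34e4 lux

Unpolarized light through the first polarizer → I₁ = ½ I₀, now polarized at 16°.
I₂ = I₁ cos²(-29° − 16°) = 0.5 I₀ · cos²(45°) = 0.25 I₀.
I₃ = I₂ cos²(-80° + 29°) = 0.25 I₀ · cos²(51°) = 0.09901 I₀.
I₄ = I₃ cos²(-72° + 80°) = 0.09901 I₀ · cos²(8°) = 0.09709 I₀.
So 3240 lux = 0.09709 I₀, giving I₀ = 3240/0.09709 = 3.337e+04 lux.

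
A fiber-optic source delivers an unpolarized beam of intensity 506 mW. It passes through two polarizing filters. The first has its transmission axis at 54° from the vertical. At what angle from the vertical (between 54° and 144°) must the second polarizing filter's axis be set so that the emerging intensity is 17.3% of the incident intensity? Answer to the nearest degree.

θ ≈ 108°

Unpolarized light through the first polarizer → I₁ = ½ I₀, now polarized at 54°.
Need I₂/I₀ = 0.173, so cos²(θ − 54°) = 0.173 / 0.5 = 0.346.
θ − 54° = arccos(√0.346) = 54.0°, giving θ ≈ 54 + 54.0 = 108.0°.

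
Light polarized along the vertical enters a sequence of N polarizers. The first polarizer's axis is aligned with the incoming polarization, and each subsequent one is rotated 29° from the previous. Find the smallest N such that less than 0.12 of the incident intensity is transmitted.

First polarizer is aligned with the polarization: full transmission.
Each further stage multiplies by cos²(29°) = 0.765.
After N polarizers: T = 0.765^(N−1). Require T < 0.12 ⇒ N−1 > ln(0.12)/ln(0.765) = 7.91, so N−1 ≥ 8 and N = 9.
Check: N=9 gives T = 0.1172 < 0.12; N=8 gives T = 0.1533.

N = 9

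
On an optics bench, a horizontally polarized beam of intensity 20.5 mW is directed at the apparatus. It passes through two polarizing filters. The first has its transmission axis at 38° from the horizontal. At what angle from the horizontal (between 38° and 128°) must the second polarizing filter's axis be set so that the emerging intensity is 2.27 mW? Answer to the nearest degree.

I₁ = I₀ cos²(38° − 0°) = I₀ cos²(38°) = 0.621 I₀.
Target fraction: 2.27 / 20.5 mW = 0.1107 of I₀.
Need I₂/I₀ = 0.1107, so cos²(θ − 38°) = 0.1107 / 0.621 = 0.1783.
θ − 38° = arccos(√0.1783) = 65.0°, giving θ ≈ 38 + 65.0 = 103.0°.

θ ≈ 103°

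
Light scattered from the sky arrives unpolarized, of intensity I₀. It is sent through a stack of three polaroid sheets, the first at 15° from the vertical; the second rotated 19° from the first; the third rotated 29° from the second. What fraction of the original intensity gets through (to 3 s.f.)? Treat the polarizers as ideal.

≈ 0.342 I₀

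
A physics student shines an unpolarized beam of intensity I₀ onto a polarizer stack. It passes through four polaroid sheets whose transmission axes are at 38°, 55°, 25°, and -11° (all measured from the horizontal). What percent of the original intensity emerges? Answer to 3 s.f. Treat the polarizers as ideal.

≈ 22.4%

Unpolarized light through the first polarizer → I₁ = ½ I₀, now polarized at 38°.
I₂ = I₁ cos²(55° − 38°) = 0.5 I₀ · cos²(17°) = 0.4573 I₀.
I₃ = I₂ cos²(25° − 55°) = 0.4573 I₀ · cos²(30°) = 0.3429 I₀.
I₄ = I₃ cos²(-11° − 25°) = 0.3429 I₀ · cos²(36°) = 0.2245 I₀.
That is 22.45% of the incident intensity.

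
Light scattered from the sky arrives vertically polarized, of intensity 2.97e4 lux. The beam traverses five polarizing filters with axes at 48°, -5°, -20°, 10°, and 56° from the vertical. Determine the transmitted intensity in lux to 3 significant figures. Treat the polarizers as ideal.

I₁ = 2.97e4 lux · cos²(48°) = 1.33e+04 lux.
I₂ = I₁ · cos²(53°) = 1.33e+04 · 0.3622 = 4816 lux.
I₃ = I₂ · cos²(15°) = 4816 · 0.933 = 4494 lux.
I₄ = I₃ · cos²(30°) = 4494 · 0.75 = 3370 lux.
I₅ = I₄ · cos²(46°) = 3370 · 0.4826 = 1626 lux.

I ≈ 1630 lux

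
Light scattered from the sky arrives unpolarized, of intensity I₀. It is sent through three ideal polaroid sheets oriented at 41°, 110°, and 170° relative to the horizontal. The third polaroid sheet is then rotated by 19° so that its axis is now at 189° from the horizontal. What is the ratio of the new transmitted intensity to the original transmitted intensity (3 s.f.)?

I_new/I_old ≈ 0.146

Before rotation:
Unpolarized light through the first polarizer → I₁ = ½ I₀, now polarized at 41°.
I₂ = I₁ cos²(110° − 41°) = 0.5 I₀ · cos²(69°) = 0.06421 I₀.
I₃ = I₂ cos²(170° − 110°) = 0.06421 I₀ · cos²(60°) = 0.01605 I₀.
After rotation:
Unpolarized light through the first polarizer → I₁ = ½ I₀, now polarized at 41°.
I₂ = I₁ cos²(110° − 41°) = 0.5 I₀ · cos²(69°) = 0.06421 I₀.
I₃ = I₂ cos²(189° − 110°) = 0.06421 I₀ · cos²(79°) = 0.002338 I₀.
Ratio = 0.002338 / 0.01605 = 0.1456.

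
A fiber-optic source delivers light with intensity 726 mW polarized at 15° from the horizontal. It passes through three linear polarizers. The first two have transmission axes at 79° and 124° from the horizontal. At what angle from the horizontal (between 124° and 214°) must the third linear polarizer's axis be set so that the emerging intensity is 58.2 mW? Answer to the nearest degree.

θ ≈ 148°

By Malus's law, I₁ = I₀ cos²(79° − 15°) = I₀ cos²(64°) = 0.1922 I₀.
I₂ = I₁ cos²(124° − 79°) = 0.1922 I₀ · cos²(45°) = 0.09608 I₀.
Target fraction: 58.2 / 726 mW = 0.08017 of I₀.
Need I₃/I₀ = 0.08017, so cos²(θ − 124°) = 0.08017 / 0.09608 = 0.8343.
θ − 124° = arccos(√0.8343) = 24.0°, giving θ ≈ 124 + 24.0 = 148.0°.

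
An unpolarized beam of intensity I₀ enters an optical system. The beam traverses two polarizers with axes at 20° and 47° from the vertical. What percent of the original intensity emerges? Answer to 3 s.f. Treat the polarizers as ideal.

Unpolarized light through the first polarizer → I₁ = ½ I₀, now polarized at 20°.
I₂ = I₁ cos²(47° − 20°) = 0.5 I₀ · cos²(27°) = 0.3969 I₀.
That is 39.69% of the incident intensity.

≈ 39.7%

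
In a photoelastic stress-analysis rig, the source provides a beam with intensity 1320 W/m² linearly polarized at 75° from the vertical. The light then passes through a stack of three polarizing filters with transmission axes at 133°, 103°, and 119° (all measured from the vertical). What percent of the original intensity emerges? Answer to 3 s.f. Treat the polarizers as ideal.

≈ 19.5%

By Malus's law, I₁ = 1320 W/m² · cos²(58°) = 370.7 W/m².
I₂ = I₁ · cos²(30°) = 370.7 · 0.75 = 278 W/m².
I₃ = I₂ · cos²(16°) = 278 · 0.924 = 256.9 W/m².
That is 19.46% of the incident intensity.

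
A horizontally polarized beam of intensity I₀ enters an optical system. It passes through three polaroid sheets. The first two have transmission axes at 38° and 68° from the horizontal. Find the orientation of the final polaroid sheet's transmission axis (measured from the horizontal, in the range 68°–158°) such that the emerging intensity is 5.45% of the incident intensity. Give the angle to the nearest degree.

θ ≈ 138°

I₁ = I₀ cos²(38° − 0°) = I₀ cos²(38°) = 0.621 I₀.
I₂ = I₁ cos²(68° − 38°) = 0.621 I₀ · cos²(30°) = 0.4657 I₀.
Need I₃/I₀ = 0.0545, so cos²(θ − 68°) = 0.0545 / 0.4657 = 0.117.
θ − 68° = arccos(√0.117) = 70.0°, giving θ ≈ 68 + 70.0 = 138.0°.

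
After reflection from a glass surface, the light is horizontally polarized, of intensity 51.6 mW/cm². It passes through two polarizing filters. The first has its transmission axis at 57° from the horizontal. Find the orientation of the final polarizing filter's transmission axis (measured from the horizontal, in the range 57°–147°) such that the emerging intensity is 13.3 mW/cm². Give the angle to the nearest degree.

θ ≈ 78°

By Malus's law, I₁ = I₀ cos²(57° − 0°) = I₀ cos²(57°) = 0.2966 I₀.
Target fraction: 13.3 / 51.6 mW/cm² = 0.2578 of I₀.
Need I₂/I₀ = 0.2578, so cos²(θ − 57°) = 0.2578 / 0.2966 = 0.8689.
θ − 57° = arccos(√0.8689) = 21.2°, giving θ ≈ 57 + 21.2 = 78.2°.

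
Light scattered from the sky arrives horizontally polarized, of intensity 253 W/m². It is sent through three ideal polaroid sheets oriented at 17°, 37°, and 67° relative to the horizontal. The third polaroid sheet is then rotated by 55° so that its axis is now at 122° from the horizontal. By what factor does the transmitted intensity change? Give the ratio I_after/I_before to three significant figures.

Before rotation:
I₁ = I₀ cos²(17° − 0°) = I₀ cos²(17°) = 0.9145 I₀.
I₂ = I₁ cos²(37° − 17°) = 0.9145 I₀ · cos²(20°) = 0.8075 I₀.
I₃ = I₂ cos²(67° − 37°) = 0.8075 I₀ · cos²(30°) = 0.6057 I₀.
After rotation:
I₁ = I₀ cos²(17° − 0°) = I₀ cos²(17°) = 0.9145 I₀.
I₂ = I₁ cos²(37° − 17°) = 0.9145 I₀ · cos²(20°) = 0.8075 I₀.
I₃ = I₂ cos²(122° − 37°) = 0.8075 I₀ · cos²(85°) = 0.006134 I₀.
Ratio = 0.006134 / 0.6057 = 0.01013.

I_new/I_old ≈ 0.0101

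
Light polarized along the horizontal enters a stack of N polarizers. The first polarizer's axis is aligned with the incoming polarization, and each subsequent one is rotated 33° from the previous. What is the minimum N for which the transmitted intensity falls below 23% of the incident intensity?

First polarizer is aligned with the polarization: full transmission.
Each further stage multiplies by cos²(33°) = 0.7034.
After N polarizers: T = 0.7034^(N−1). Require T < 0.23 ⇒ N−1 > ln(0.23)/ln(0.7034) = 4.18, so N−1 ≥ 5 and N = 6.
Check: N=6 gives T = 0.1722 < 0.23; N=5 gives T = 0.2448.

N = 6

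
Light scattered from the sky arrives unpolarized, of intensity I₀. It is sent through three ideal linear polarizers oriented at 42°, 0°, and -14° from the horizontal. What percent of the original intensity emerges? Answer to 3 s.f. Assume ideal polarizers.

Unpolarized light through the first polarizer → I₁ = ½ I₀, now polarized at 42°.
I₂ = I₁ cos²(0° − 42°) = 0.5 I₀ · cos²(42°) = 0.2761 I₀.
I₃ = I₂ cos²(-14° − 0°) = 0.2761 I₀ · cos²(14°) = 0.26 I₀.
That is 26% of the incident intensity.

≈ 26.0%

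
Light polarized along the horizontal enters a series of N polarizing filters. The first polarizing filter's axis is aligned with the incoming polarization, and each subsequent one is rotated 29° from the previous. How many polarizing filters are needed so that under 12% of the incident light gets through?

First polarizer is aligned with the polarization: full transmission.
Each further stage multiplies by cos²(29°) = 0.765.
After N polarizers: T = 0.765^(N−1). Require T < 0.12 ⇒ N−1 > ln(0.12)/ln(0.765) = 7.91, so N−1 ≥ 8 and N = 9.
Check: N=9 gives T = 0.1172 < 0.12; N=8 gives T = 0.1533.

N = 9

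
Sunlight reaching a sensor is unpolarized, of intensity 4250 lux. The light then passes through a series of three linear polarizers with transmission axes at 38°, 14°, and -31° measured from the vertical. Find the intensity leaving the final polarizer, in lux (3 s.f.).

I ≈ 887 lux

Unpolarized light through the first polarizer → I₁ = 4250 lux/2 = 2125 lux, polarized at 38°.
I₂ = I₁ · cos²(24°) = 2125 · 0.8346 = 1773 lux.
I₃ = I₂ · cos²(45°) = 1773 · 0.5 = 886.7 lux.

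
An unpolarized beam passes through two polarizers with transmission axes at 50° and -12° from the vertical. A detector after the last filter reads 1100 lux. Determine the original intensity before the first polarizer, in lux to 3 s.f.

I₀ ≈ 9980 lux

Unpolarized light through the first polarizer → I₁ = ½ I₀, now polarized at 50°.
I₂ = I₁ cos²(-12° − 50°) = 0.5 I₀ · cos²(62°) = 0.1102 I₀.
So 1100 lux = 0.1102 I₀, giving I₀ = 1100/0.1102 = 9982 lux.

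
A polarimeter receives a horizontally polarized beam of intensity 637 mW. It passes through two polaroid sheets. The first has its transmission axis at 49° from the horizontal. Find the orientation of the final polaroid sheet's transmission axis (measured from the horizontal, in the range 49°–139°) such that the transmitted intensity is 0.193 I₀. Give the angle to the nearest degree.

θ ≈ 97°

I₁ = I₀ cos²(49° − 0°) = I₀ cos²(49°) = 0.4304 I₀.
Need I₂/I₀ = 0.193, so cos²(θ − 49°) = 0.193 / 0.4304 = 0.4484.
θ − 49° = arccos(√0.4484) = 48.0°, giving θ ≈ 49 + 48.0 = 97.0°.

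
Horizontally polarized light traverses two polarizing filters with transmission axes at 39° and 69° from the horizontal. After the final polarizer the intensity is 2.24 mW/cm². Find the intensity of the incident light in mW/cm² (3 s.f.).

I₀ ≈ 4.95 mW/cm²

I₁ = I₀ cos²(39° − 0°) = I₀ cos²(39°) = 0.604 I₀.
I₂ = I₁ cos²(69° − 39°) = 0.604 I₀ · cos²(30°) = 0.453 I₀.
So 2.24 mW/cm² = 0.453 I₀, giving I₀ = 2.24/0.453 = 4.945 mW/cm².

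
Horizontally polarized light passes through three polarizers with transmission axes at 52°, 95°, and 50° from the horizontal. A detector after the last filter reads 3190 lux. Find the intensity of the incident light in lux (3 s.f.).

I₁ = I₀ cos²(52° − 0°) = I₀ cos²(52°) = 0.379 I₀.
I₂ = I₁ cos²(95° − 52°) = 0.379 I₀ · cos²(43°) = 0.2027 I₀.
I₃ = I₂ cos²(50° − 95°) = 0.2027 I₀ · cos²(45°) = 0.1014 I₀.
So 3190 lux = 0.1014 I₀, giving I₀ = 3190/0.1014 = 3.147e+04 lux.

I₀ ≈ 3.15e4 lux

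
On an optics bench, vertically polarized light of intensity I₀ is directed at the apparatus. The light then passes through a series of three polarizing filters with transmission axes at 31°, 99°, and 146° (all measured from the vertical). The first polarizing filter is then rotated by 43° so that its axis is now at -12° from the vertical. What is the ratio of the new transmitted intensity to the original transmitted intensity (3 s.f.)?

Before rotation:
I₁ = I₀ cos²(31° − 0°) = I₀ cos²(31°) = 0.7347 I₀.
I₂ = I₁ cos²(99° − 31°) = 0.7347 I₀ · cos²(68°) = 0.1031 I₀.
I₃ = I₂ cos²(146° − 99°) = 0.1031 I₀ · cos²(47°) = 0.04796 I₀.
After rotation:
I₁ = I₀ cos²(-12° − 0°) = I₀ cos²(12°) = 0.9568 I₀.
Angle between axes 1 and 2: 69°. I₂ = 0.9568 I₀ · cos²(69°) = 0.1229 I₀.
I₃ = I₂ cos²(146° − 99°) = 0.1229 I₀ · cos²(47°) = 0.05715 I₀.
Ratio = 0.05715 / 0.04796 = 1.192.

I_new/I_old ≈ 1.19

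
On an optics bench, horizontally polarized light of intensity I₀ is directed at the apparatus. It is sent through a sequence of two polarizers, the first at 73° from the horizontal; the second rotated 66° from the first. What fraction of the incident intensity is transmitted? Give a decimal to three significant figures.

≈ 0.0141 I₀

By Malus's law, I₁ = I₀ cos²(73° − 0°) = I₀ cos²(73°) = 0.08548 I₀.
I₂ = I₁ cos²(66°) = 0.08548 · 0.1654 I₀ = 0.01414 I₀.
Transmitted fraction = 0.01414.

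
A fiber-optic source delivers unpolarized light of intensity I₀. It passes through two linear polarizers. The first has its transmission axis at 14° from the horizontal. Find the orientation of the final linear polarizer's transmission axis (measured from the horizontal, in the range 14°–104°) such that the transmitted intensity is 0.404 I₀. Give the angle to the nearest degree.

θ ≈ 40°

Unpolarized light through the first polarizer → I₁ = ½ I₀, now polarized at 14°.
Need I₂/I₀ = 0.404, so cos²(θ − 14°) = 0.404 / 0.5 = 0.808.
θ − 14° = arccos(√0.808) = 26.0°, giving θ ≈ 14 + 26.0 = 40.0°.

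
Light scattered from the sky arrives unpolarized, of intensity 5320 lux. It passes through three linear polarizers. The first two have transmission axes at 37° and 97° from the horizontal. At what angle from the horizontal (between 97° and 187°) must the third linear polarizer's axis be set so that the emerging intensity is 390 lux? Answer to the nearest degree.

Unpolarized light through the first polarizer → I₁ = ½ I₀, now polarized at 37°.
I₂ = I₁ cos²(97° − 37°) = 0.5 I₀ · cos²(60°) = 0.125 I₀.
Target fraction: 390 / 5320 lux = 0.07331 of I₀.
Need I₃/I₀ = 0.07331, so cos²(θ − 97°) = 0.07331 / 0.125 = 0.5865.
θ − 97° = arccos(√0.5865) = 40.0°, giving θ ≈ 97 + 40.0 = 137.0°.

θ ≈ 137°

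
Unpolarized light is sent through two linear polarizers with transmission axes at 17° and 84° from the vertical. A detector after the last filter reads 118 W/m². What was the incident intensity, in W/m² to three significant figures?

I₀ ≈ 1550 W/m²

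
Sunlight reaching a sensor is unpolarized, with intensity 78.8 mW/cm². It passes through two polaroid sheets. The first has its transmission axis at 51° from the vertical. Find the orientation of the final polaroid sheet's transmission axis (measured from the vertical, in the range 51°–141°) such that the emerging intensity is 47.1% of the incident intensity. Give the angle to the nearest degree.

Unpolarized light through the first polarizer → I₁ = ½ I₀, now polarized at 51°.
Need I₂/I₀ = 0.471, so cos²(θ − 51°) = 0.471 / 0.5 = 0.942.
θ − 51° = arccos(√0.942) = 13.9°, giving θ ≈ 51 + 13.9 = 64.9°.

θ ≈ 65°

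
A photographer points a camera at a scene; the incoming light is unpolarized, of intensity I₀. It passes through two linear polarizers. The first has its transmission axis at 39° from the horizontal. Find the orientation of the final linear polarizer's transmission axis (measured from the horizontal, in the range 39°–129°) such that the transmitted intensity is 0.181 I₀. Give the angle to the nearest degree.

θ ≈ 92°

Unpolarized light through the first polarizer → I₁ = ½ I₀, now polarized at 39°.
Need I₂/I₀ = 0.181, so cos²(θ − 39°) = 0.181 / 0.5 = 0.362.
θ − 39° = arccos(√0.362) = 53.0°, giving θ ≈ 39 + 53.0 = 92.0°.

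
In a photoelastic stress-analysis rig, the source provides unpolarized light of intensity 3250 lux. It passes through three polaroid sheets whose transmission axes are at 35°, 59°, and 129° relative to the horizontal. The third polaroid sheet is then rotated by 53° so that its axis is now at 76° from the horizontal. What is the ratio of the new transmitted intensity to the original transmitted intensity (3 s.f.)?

Before rotation:
Unpolarized light through the first polarizer → I₁ = ½ I₀, now polarized at 35°.
I₂ = I₁ cos²(59° − 35°) = 0.5 I₀ · cos²(24°) = 0.4173 I₀.
I₃ = I₂ cos²(129° − 59°) = 0.4173 I₀ · cos²(70°) = 0.04881 I₀.
After rotation:
Unpolarized light through the first polarizer → I₁ = ½ I₀, now polarized at 35°.
I₂ = I₁ cos²(59° − 35°) = 0.5 I₀ · cos²(24°) = 0.4173 I₀.
I₃ = I₂ cos²(76° − 59°) = 0.4173 I₀ · cos²(17°) = 0.3816 I₀.
Ratio = 0.3816 / 0.04881 = 7.818.

I_new/I_old ≈ 7.82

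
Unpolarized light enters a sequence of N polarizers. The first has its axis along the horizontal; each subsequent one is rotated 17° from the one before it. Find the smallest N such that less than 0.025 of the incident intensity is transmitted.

N = 35

First polarizer halves the unpolarized light: factor 1/2.
Each further stage multiplies by cos²(17°) = 0.9145.
After N polarizers: T = 0.5·0.9145^(N−1). Require T < 0.025 ⇒ N−1 > ln(0.025/0.5)/ln(0.9145) = 33.53, so N−1 ≥ 34 and N = 35.
Check: N=35 gives T = 0.02396 < 0.025; N=34 gives T = 0.0262.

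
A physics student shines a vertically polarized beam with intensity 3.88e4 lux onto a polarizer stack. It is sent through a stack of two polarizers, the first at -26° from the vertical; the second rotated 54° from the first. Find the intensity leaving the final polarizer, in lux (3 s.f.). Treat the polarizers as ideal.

I ≈ 1.08e4 lux

I₁ = 3.88e4 lux · cos²(26°) = 3.134e+04 lux.
I₂ = I₁ · cos²(54°) = 3.134e+04 · 0.3455 = 1.083e+04 lux.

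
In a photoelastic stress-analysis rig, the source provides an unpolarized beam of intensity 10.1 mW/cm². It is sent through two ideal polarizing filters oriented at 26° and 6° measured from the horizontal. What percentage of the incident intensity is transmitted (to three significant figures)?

Unpolarized light through the first polarizer → I₁ = 10.1 mW/cm²/2 = 5.05 mW/cm², polarized at 26°.
I₂ = I₁ · cos²(20°) = 5.05 · 0.883 = 4.459 mW/cm².
That is 44.15% of the incident intensity.

≈ 44.2%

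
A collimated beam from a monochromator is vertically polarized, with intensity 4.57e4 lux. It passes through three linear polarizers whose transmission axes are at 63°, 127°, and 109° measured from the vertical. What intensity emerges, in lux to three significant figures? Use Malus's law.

I ≈ 1640 lux

By Malus's law, I₁ = 4.57e4 lux · cos²(63°) = 9419 lux.
I₂ = I₁ · cos²(64°) = 9419 · 0.1922 = 1810 lux.
I₃ = I₂ · cos²(18°) = 1810 · 0.9045 = 1637 lux.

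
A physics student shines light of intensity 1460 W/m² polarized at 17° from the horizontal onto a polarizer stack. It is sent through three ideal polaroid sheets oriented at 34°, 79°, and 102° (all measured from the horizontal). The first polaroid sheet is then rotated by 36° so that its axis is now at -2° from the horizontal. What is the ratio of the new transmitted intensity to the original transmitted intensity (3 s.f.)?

I_new/I_old ≈ 0.0478

Before rotation:
I₁ = I₀ cos²(34° − 17°) = I₀ cos²(17°) = 0.9145 I₀.
I₂ = I₁ cos²(79° − 34°) = 0.9145 I₀ · cos²(45°) = 0.4573 I₀.
I₃ = I₂ cos²(102° − 79°) = 0.4573 I₀ · cos²(23°) = 0.3874 I₀.
After rotation:
I₁ = I₀ cos²(-2° − 17°) = I₀ cos²(19°) = 0.894 I₀.
I₂ = I₁ cos²(79° + 2°) = 0.894 I₀ · cos²(81°) = 0.02188 I₀.
I₃ = I₂ cos²(102° − 79°) = 0.02188 I₀ · cos²(23°) = 0.01854 I₀.
Ratio = 0.01854 / 0.3874 = 0.04785.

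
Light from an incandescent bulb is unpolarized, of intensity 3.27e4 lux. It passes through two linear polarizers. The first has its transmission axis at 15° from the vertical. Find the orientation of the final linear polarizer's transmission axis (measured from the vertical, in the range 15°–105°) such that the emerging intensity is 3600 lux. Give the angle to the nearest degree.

Unpolarized light through the first polarizer → I₁ = ½ I₀, now polarized at 15°.
Target fraction: 3600 / 3.27e4 lux = 0.1101 of I₀.
Need I₂/I₀ = 0.1101, so cos²(θ − 15°) = 0.1101 / 0.5 = 0.2202.
θ − 15° = arccos(√0.2202) = 62.0°, giving θ ≈ 15 + 62.0 = 77.0°.

θ ≈ 77°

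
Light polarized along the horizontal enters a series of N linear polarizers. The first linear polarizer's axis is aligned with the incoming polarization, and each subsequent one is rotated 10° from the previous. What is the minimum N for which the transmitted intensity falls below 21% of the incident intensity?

N = 52

First polarizer is aligned with the polarization: full transmission.
Each further stage multiplies by cos²(10°) = 0.9698.
After N polarizers: T = 0.9698^(N−1). Require T < 0.21 ⇒ N−1 > ln(0.21)/ln(0.9698) = 50.97, so N−1 ≥ 51 and N = 52.
Check: N=52 gives T = 0.2098 < 0.21; N=51 gives T = 0.2163.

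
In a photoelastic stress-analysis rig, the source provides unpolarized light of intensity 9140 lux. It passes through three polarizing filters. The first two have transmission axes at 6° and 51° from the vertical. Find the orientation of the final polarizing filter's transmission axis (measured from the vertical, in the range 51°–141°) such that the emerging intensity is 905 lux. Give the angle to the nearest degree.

θ ≈ 102°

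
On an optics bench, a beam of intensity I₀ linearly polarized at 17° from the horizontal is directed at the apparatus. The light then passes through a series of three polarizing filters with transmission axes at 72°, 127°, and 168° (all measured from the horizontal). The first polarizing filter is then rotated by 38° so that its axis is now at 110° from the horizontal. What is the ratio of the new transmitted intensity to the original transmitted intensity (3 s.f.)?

I_new/I_old ≈ 0.0231

Before rotation:
I₁ = I₀ cos²(72° − 17°) = I₀ cos²(55°) = 0.329 I₀.
I₂ = I₁ cos²(127° − 72°) = 0.329 I₀ · cos²(55°) = 0.1082 I₀.
I₃ = I₂ cos²(168° − 127°) = 0.1082 I₀ · cos²(41°) = 0.06165 I₀.
After rotation:
I₁ = I₀ cos²(110° − 17°) = I₀ cos²(87°) = 0.002739 I₀.
I₂ = I₁ cos²(127° − 110°) = 0.002739 I₀ · cos²(17°) = 0.002505 I₀.
I₃ = I₂ cos²(168° − 127°) = 0.002505 I₀ · cos²(41°) = 0.001427 I₀.
Ratio = 0.001427 / 0.06165 = 0.02314.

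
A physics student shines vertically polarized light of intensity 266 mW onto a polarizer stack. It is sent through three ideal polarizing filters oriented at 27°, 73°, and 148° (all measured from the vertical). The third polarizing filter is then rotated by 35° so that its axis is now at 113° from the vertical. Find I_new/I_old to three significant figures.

Before rotation:
I₁ = I₀ cos²(27° − 0°) = I₀ cos²(27°) = 0.7939 I₀.
I₂ = I₁ cos²(73° − 27°) = 0.7939 I₀ · cos²(46°) = 0.3831 I₀.
I₃ = I₂ cos²(148° − 73°) = 0.3831 I₀ · cos²(75°) = 0.02566 I₀.
After rotation:
I₁ = I₀ cos²(27° − 0°) = I₀ cos²(27°) = 0.7939 I₀.
I₂ = I₁ cos²(73° − 27°) = 0.7939 I₀ · cos²(46°) = 0.3831 I₀.
I₃ = I₂ cos²(113° − 73°) = 0.3831 I₀ · cos²(40°) = 0.2248 I₀.
Ratio = 0.2248 / 0.02566 = 8.76.

I_new/I_old ≈ 8.76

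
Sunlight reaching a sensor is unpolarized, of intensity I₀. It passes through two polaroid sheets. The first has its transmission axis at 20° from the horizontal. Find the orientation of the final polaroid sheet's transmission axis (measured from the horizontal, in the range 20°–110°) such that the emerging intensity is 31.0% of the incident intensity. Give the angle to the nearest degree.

θ ≈ 58°

Unpolarized light through the first polarizer → I₁ = ½ I₀, now polarized at 20°.
Need I₂/I₀ = 0.31, so cos²(θ − 20°) = 0.31 / 0.5 = 0.62.
θ − 20° = arccos(√0.62) = 38.1°, giving θ ≈ 20 + 38.1 = 58.1°.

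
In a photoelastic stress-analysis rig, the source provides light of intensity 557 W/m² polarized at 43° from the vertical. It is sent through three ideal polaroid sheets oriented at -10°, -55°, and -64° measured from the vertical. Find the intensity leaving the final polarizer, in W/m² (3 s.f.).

I ≈ 98.4 W/m²

I₁ = 557 W/m² · cos²(53°) = 201.7 W/m².
I₂ = I₁ · cos²(45°) = 201.7 · 0.5 = 100.9 W/m².
I₃ = I₂ · cos²(9°) = 100.9 · 0.9755 = 98.4 W/m².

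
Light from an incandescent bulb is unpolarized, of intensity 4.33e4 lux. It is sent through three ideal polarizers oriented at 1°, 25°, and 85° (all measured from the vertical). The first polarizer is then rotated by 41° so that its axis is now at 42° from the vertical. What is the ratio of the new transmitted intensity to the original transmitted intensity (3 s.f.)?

I_new/I_old ≈ 1.10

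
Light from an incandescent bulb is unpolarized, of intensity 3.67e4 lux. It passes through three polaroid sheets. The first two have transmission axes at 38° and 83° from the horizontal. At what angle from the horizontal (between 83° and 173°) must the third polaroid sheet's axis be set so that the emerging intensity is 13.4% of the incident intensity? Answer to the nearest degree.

θ ≈ 126°

Unpolarized light through the first polarizer → I₁ = ½ I₀, now polarized at 38°.
I₂ = I₁ cos²(83° − 38°) = 0.5 I₀ · cos²(45°) = 0.25 I₀.
Need I₃/I₀ = 0.134, so cos²(θ − 83°) = 0.134 / 0.25 = 0.536.
θ − 83° = arccos(√0.536) = 42.9°, giving θ ≈ 83 + 42.9 = 125.9°.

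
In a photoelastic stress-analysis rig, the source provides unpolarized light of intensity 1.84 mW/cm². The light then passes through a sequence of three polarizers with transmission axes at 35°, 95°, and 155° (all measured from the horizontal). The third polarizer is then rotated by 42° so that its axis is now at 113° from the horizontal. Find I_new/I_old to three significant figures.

I_new/I_old ≈ 3.62

Before rotation:
Unpolarized light through the first polarizer → I₁ = ½ I₀, now polarized at 35°.
I₂ = I₁ cos²(95° − 35°) = 0.5 I₀ · cos²(60°) = 0.125 I₀.
I₃ = I₂ cos²(155° − 95°) = 0.125 I₀ · cos²(60°) = 0.03125 I₀.
After rotation:
Unpolarized light through the first polarizer → I₁ = ½ I₀, now polarized at 35°.
I₂ = I₁ cos²(95° − 35°) = 0.5 I₀ · cos²(60°) = 0.125 I₀.
I₃ = I₂ cos²(113° − 95°) = 0.125 I₀ · cos²(18°) = 0.1131 I₀.
Ratio = 0.1131 / 0.03125 = 3.618.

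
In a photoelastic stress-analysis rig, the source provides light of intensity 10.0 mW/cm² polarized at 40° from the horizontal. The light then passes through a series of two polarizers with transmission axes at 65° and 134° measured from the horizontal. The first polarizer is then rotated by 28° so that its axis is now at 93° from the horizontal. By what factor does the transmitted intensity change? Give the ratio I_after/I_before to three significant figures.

Before rotation:
I₁ = I₀ cos²(65° − 40°) = I₀ cos²(25°) = 0.8214 I₀.
I₂ = I₁ cos²(134° − 65°) = 0.8214 I₀ · cos²(69°) = 0.1055 I₀.
After rotation:
I₁ = I₀ cos²(93° − 40°) = I₀ cos²(53°) = 0.3622 I₀.
I₂ = I₁ cos²(134° − 93°) = 0.3622 I₀ · cos²(41°) = 0.2063 I₀.
Ratio = 0.2063 / 0.1055 = 1.956.

I_new/I_old ≈ 1.96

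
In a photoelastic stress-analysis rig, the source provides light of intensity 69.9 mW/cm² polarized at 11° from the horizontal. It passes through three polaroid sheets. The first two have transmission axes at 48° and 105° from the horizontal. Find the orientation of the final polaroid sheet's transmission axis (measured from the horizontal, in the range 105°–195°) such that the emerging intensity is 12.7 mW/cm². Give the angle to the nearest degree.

By Malus's law, I₁ = I₀ cos²(48° − 11°) = I₀ cos²(37°) = 0.6378 I₀.
I₂ = I₁ cos²(105° − 48°) = 0.6378 I₀ · cos²(57°) = 0.1892 I₀.
Target fraction: 12.7 / 69.9 mW/cm² = 0.1817 of I₀.
Need I₃/I₀ = 0.1817, so cos²(θ − 105°) = 0.1817 / 0.1892 = 0.9603.
θ − 105° = arccos(√0.9603) = 11.5°, giving θ ≈ 105 + 11.5 = 116.5°.

θ ≈ 116°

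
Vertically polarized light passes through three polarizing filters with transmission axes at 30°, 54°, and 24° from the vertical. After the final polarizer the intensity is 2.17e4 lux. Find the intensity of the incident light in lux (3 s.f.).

I₀ ≈ 4.62e4 lux

By Malus's law, I₁ = I₀ cos²(30° − 0°) = I₀ cos²(30°) = 0.75 I₀.
I₂ = I₁ cos²(54° − 30°) = 0.75 I₀ · cos²(24°) = 0.6259 I₀.
I₃ = I₂ cos²(24° − 54°) = 0.6259 I₀ · cos²(30°) = 0.4694 I₀.
So 2.17e4 lux = 0.4694 I₀, giving I₀ = 2.17e4/0.4694 = 4.622e+04 lux.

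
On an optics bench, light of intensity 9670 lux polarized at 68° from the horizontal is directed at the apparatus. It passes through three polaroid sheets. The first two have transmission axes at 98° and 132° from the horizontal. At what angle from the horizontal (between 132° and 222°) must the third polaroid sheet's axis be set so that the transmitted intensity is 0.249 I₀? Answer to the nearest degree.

I₁ = I₀ cos²(98° − 68°) = I₀ cos²(30°) = 0.75 I₀.
I₂ = I₁ cos²(132° − 98°) = 0.75 I₀ · cos²(34°) = 0.5155 I₀.
Need I₃/I₀ = 0.249, so cos²(θ − 132°) = 0.249 / 0.5155 = 0.483.
θ − 132° = arccos(√0.483) = 46.0°, giving θ ≈ 132 + 46.0 = 178.0°.

θ ≈ 178°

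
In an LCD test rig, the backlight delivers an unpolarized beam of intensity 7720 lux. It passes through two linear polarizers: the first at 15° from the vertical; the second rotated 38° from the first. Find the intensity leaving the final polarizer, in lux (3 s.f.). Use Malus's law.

I ≈ 2400 lux

Unpolarized light through the first polarizer → I₁ = 7720 lux/2 = 3860 lux, polarized at 15°.
I₂ = I₁ · cos²(38°) = 3860 · 0.621 = 2397 lux.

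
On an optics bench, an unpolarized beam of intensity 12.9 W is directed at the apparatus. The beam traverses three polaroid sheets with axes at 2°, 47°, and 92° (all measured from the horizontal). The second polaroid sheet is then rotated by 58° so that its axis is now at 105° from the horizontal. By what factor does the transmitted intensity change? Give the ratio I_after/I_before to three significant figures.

Before rotation:
Unpolarized light through the first polarizer → I₁ = ½ I₀, now polarized at 2°.
I₂ = I₁ cos²(47° − 2°) = 0.5 I₀ · cos²(45°) = 0.25 I₀.
I₃ = I₂ cos²(92° − 47°) = 0.25 I₀ · cos²(45°) = 0.125 I₀.
After rotation:
Unpolarized light through the first polarizer → I₁ = ½ I₀, now polarized at 2°.
Angle between axes 1 and 2: 77°. I₂ = 0.5 I₀ · cos²(77°) = 0.0253 I₀.
I₃ = I₂ cos²(92° − 105°) = 0.0253 I₀ · cos²(13°) = 0.02402 I₀.
Ratio = 0.02402 / 0.125 = 0.1922.

I_new/I_old ≈ 0.192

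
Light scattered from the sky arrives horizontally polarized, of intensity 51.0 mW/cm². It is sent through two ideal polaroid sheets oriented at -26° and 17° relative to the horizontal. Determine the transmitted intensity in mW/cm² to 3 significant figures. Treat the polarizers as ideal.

By Malus's law, I₁ = 51.0 mW/cm² · cos²(26°) = 41.2 mW/cm².
I₂ = I₁ · cos²(43°) = 41.2 · 0.5349 = 22.04 mW/cm².

I ≈ 22.0 mW/cm²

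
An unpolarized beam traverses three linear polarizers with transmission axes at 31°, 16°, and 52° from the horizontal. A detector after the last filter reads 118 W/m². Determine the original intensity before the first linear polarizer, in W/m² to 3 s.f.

I₀ ≈ 386 W/m²

Unpolarized light through the first polarizer → I₁ = ½ I₀, now polarized at 31°.
I₂ = I₁ cos²(16° − 31°) = 0.5 I₀ · cos²(15°) = 0.4665 I₀.
I₃ = I₂ cos²(52° − 16°) = 0.4665 I₀ · cos²(36°) = 0.3053 I₀.
So 118 W/m² = 0.3053 I₀, giving I₀ = 118/0.3053 = 386.5 W/m².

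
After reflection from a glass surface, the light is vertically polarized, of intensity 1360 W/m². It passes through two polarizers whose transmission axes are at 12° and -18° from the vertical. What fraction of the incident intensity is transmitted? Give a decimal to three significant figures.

I/I₀ ≈ 0.718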